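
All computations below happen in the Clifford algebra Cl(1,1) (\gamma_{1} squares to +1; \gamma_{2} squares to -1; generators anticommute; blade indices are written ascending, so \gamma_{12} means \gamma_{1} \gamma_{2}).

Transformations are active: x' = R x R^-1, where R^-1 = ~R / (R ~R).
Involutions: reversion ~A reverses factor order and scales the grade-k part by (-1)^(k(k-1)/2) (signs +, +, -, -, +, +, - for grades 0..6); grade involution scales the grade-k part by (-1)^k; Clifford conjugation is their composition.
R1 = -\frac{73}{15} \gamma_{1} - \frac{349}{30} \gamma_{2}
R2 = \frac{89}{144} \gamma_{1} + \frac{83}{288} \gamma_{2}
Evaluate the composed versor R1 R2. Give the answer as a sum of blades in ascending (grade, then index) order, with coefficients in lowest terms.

Distribute over the terms of R1 (each basis-blade product reordered to ascending indices, repeated generators contracted through their squares):
(-\frac{73}{15} \gamma_{1}) R2 = -\frac{6497}{2160} - \frac{6059}{4320} \gamma_{12}
(-\frac{349}{30} \gamma_{2}) R2 = \frac{28967}{8640} + \frac{31061}{4320} \gamma_{12}
Summing the partial products and collecting blades:
Answer: \frac{331}{960} + \frac{463}{80} \gamma_{12}


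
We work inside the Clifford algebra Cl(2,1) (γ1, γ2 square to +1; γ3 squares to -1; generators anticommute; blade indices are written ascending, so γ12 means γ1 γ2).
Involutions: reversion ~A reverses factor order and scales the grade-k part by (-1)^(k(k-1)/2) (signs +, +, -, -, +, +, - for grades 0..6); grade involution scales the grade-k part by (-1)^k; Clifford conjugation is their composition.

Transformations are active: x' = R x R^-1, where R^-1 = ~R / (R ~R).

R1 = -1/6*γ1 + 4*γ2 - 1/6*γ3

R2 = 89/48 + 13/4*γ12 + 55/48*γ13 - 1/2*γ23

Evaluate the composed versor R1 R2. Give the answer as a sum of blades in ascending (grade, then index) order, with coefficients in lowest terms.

Distribute over the terms of R1 (each basis-blade product reordered to ascending indices, repeated generators contracted through their squares):
(-1/6*γ1) R2 = -89/288*γ1 - 13/24*γ2 - 55/288*γ3 + 1/12*γ123
(4*γ2) R2 = -13*γ1 + 89/12*γ2 - 2*γ3 - 55/12*γ123
(-1/6*γ3) R2 = -55/288*γ1 + 1/12*γ2 - 89/288*γ3 - 13/24*γ123
Summing the partial products and collecting blades:
Answer: -27/2*γ1 + 167/24*γ2 - 5/2*γ3 - 121/24*γ123


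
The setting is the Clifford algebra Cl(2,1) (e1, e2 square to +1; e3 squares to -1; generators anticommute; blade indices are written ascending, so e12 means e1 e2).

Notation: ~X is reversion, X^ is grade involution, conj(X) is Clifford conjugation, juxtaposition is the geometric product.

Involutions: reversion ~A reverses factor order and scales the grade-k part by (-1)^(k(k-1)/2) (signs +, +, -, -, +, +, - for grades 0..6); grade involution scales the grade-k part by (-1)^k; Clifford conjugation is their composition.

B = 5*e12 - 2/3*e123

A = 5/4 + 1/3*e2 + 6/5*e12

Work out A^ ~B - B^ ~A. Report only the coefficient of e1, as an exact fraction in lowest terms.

first term: 6 - 5/3*e1 - 4/5*e3 - 25/4*e12 + 2/9*e13 + 5/6*e123
second term: 6 + 5/3*e1 + 4/5*e3 + 25/4*e12 - 2/9*e13 + 5/6*e123
Answer: -10/3


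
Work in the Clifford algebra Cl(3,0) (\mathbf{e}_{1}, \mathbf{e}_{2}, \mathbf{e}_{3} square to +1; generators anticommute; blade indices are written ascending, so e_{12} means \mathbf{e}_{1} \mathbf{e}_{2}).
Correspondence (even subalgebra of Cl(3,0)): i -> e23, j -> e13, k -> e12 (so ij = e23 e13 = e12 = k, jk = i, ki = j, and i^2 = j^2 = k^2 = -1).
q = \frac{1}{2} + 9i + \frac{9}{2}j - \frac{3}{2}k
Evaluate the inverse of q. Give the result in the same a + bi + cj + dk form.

In blades: q = \frac{1}{2} - \frac{3}{2} e_{12} + \frac{9}{2} e_{13} + 9 e_{23}.
With qbar = \frac{1}{2} + \frac{3}{2} e_{12} - \frac{9}{2} e_{13} - 9 e_{23} (scalar fixed, mapped units negated), q qbar = \frac{415}{4} (the sum of squared coefficients), so q^-1 = qbar / (\frac{415}{4}) = \frac{2}{415} + \frac{6}{415} e_{12} - \frac{18}{415} e_{13} - \frac{36}{415} e_{23}; translating back:
Answer: \frac{2}{415} - \frac{36}{415}i - \frac{18}{415}j + \frac{6}{415}k


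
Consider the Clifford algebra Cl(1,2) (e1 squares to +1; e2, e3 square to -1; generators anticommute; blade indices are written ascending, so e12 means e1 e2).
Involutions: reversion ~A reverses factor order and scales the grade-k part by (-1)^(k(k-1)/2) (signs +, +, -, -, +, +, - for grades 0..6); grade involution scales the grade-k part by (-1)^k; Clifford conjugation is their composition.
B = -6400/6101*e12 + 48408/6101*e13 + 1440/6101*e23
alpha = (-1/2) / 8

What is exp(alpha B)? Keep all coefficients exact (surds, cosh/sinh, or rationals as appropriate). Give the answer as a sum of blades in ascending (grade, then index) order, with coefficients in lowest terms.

B^2 term by term: the squares give (-6400/6101)^2*(e12)^2 + (48408/6101)^2*(e13)^2 + (1440/6101)^2*(e23)^2 = 40960000/37222201*(+1) + 2343334464/37222201*(+1) + 2073600/37222201*(-1) = 64 (each basis 2-blade squares to minus the product of its generators' squares); cross terms between blades sharing an index anticommute and cancel. So B^2 = 64.
B^2 = 64 — the positive square puts this in the hyperbolic regime; l = 8, alpha*l = -1/2, so exp(alpha B) = cosh(-1/2) + (sinh(-1/2)/8)*B = cosh(1/2) + (-sinh(1/2)/8)*B.
Answer: cosh(1/2) + 800*sinh(1/2)/6101*e12 - 6051*sinh(1/2)/6101*e13 - 180*sinh(1/2)/6101*e23


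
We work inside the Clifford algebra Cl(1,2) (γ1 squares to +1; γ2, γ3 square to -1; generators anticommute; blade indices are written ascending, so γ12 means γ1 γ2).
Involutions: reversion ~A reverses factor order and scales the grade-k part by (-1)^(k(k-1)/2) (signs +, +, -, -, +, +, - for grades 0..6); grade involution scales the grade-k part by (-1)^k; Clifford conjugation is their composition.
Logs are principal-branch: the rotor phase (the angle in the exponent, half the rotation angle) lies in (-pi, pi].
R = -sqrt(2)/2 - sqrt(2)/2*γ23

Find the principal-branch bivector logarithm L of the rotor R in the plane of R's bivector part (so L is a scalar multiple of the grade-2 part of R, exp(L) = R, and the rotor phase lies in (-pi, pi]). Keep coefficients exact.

The scalar part of R is -sqrt(2)/2, which fixes the principal-branch rotor phase; the unit plane is then the bivector part divided by the sine of that phase, and L is that plane scaled by the phase.
Concretely: cos(phase) = -sqrt(2)/2 gives phase = ±3*pi/4, and since phase/sin(phase) is even the sign is immaterial: L = (phase/sin(phase)) * <R>_2 = (3*sqrt(2)*pi/4) * <R>_2.
Answer: -3*pi/4*γ23


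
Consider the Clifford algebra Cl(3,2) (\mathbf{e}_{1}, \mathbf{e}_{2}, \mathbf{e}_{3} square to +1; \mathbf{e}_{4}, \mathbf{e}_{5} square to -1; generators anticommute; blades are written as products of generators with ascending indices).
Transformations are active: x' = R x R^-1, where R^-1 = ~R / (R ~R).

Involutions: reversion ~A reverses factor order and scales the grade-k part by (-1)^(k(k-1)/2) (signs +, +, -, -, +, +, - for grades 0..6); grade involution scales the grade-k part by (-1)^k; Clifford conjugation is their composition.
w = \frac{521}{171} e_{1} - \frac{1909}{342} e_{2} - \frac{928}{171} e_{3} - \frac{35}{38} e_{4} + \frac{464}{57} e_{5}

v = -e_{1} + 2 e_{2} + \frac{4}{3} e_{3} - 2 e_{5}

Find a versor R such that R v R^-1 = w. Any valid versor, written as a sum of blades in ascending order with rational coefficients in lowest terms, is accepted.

R = v + w = \frac{350}{171} e_{1} - \frac{1225}{342} e_{2} - \frac{700}{171} e_{3} - \frac{35}{38} e_{4} + \frac{350}{57} e_{5} works: the equal norms (\frac{25}{9}) guarantee its sandwich swaps v into w.
Answer: \frac{350}{171} e_{1} - \frac{1225}{342} e_{2} - \frac{700}{171} e_{3} - \frac{35}{38} e_{4} + \frac{350}{57} e_{5}


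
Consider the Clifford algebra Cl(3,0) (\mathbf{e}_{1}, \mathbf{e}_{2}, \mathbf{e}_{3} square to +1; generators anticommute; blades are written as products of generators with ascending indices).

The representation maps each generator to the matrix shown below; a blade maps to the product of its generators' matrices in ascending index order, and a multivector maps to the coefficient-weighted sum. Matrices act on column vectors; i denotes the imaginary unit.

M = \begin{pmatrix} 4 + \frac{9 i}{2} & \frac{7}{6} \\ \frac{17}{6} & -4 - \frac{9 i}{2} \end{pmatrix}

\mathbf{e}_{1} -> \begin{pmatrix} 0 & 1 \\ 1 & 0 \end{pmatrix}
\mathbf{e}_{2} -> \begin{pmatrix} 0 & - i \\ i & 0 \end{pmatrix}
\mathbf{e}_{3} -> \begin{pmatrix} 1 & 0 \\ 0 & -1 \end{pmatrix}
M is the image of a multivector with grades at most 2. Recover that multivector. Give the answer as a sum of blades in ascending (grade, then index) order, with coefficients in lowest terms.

Method: 1, rho(e_{1}), rho(e_{2}), rho(e_{3}) form a trace-orthogonal basis of the 2x2 complex matrices (tr(X Y) = 2 if X = Y, else 0), so M = m0*1 + m1*rho(e_{1}) + m2*rho(e_{2}) + m3*rho(e_{3}) with m0 = tr(M)/2 = 0, m1 = tr(M rho(e_{1}))/2 = 2, m2 = tr(M rho(e_{2}))/2 = - \frac{5 i}{6}, m3 = tr(M rho(e_{3}))/2 = 4 + \frac{9 i}{2}.
Multiplying table entries, the bivector images are rho(e_{1} e_{2}) = i*rho(e_{3}), rho(e_{1} e_{3}) = -i*rho(e_{2}), rho(e_{2} e_{3}) = i*rho(e_{1}); with real blade coefficients the real parts of m0..m3 are the coefficients of 1, e_{1}, e_{2}, e_{3} and the imaginary parts give the bivectors (e_{2} e_{3}: Im m1, e_{1} e_{3}: -Im m2, e_{1} e_{2}: Im m3).
Answer: 2 e_{1} + 4 e_{3} + \frac{9}{2} e_{1} e_{2} + \frac{5}{6} e_{1} e_{3}


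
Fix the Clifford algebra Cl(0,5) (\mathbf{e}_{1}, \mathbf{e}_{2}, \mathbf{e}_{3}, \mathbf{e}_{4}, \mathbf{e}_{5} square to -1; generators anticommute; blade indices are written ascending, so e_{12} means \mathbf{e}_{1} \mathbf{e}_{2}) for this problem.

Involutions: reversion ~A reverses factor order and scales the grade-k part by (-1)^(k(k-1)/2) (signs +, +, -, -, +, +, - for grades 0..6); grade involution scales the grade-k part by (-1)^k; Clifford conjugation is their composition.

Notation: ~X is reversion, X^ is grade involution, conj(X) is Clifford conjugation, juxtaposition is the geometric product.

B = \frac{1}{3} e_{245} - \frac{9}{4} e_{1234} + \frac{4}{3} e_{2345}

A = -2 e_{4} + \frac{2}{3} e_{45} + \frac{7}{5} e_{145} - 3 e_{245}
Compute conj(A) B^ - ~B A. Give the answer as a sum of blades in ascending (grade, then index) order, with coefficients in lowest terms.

first term: 1 - \frac{2}{9} e_{2} - 4 e_{3} + \frac{7}{15} e_{12} + \frac{8}{9} e_{23} - \frac{2}{3} e_{25} - \frac{191}{30} e_{123} + \frac{27}{4} e_{135} + \frac{29}{60} e_{235} + \frac{3}{2} e_{1235}
second term: 1 + \frac{2}{9} e_{2} + 4 e_{3} - \frac{7}{15} e_{12} - \frac{8}{9} e_{23} + \frac{2}{3} e_{25} - \frac{191}{30} e_{123} + \frac{27}{4} e_{135} + \frac{29}{60} e_{235} + \frac{3}{2} e_{1235}
Answer: -\frac{4}{9} e_{2} - 8 e_{3} + \frac{14}{15} e_{12} + \frac{16}{9} e_{23} - \frac{4}{3} e_{25}


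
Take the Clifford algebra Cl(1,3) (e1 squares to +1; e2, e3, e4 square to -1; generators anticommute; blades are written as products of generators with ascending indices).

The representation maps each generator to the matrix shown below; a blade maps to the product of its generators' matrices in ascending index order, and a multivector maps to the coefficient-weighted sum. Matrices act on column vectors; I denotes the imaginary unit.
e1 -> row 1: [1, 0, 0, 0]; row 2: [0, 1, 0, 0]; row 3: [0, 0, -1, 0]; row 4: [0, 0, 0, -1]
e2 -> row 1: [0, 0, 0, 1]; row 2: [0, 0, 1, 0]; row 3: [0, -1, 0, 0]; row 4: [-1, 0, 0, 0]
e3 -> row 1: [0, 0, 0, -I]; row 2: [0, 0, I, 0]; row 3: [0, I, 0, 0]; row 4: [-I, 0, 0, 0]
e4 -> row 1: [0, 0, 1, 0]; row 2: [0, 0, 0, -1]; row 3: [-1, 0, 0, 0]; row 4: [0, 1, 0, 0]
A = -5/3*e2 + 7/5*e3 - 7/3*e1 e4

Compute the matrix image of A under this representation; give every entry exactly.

Bivector images (products of the table entries): rho(e1 e4) = rho(e1)rho(e4) = row 1: [0, 0, 1, 0]; row 2: [0, 0, 0, -1]; row 3: [1, 0, 0, 0]; row 4: [0, -1, 0, 0].
M = (-5/3)*rho(e2) + (7/5)*rho(e3) + (-7/3)*rho(e1 e4), summed entrywise:
Answer: row 1: [0, 0, -7/3, -5/3 - 7*I/5]; row 2: [0, 0, -5/3 + 7*I/5, 7/3]; row 3: [-7/3, 5/3 + 7*I/5, 0, 0]; row 4: [5/3 - 7*I/5, 7/3, 0, 0]


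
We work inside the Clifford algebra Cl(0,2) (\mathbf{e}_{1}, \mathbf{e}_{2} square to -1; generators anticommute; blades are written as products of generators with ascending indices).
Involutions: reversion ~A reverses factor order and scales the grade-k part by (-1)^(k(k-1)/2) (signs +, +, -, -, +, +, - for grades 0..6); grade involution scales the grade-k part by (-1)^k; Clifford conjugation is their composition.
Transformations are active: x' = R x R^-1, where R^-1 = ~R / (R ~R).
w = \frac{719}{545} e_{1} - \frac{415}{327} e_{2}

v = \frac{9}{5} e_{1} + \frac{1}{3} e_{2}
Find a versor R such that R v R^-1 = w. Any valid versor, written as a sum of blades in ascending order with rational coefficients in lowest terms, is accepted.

Why this works: both vectors square to -\frac{754}{225}, so q(v) = q(w) and R = v + w = \frac{340}{109} e_{1} - \frac{102}{109} e_{2} carries v to w — its own direction survives, the complement (v - w)/2 flips.
Answer: \frac{340}{109} e_{1} - \frac{102}{109} e_{2}


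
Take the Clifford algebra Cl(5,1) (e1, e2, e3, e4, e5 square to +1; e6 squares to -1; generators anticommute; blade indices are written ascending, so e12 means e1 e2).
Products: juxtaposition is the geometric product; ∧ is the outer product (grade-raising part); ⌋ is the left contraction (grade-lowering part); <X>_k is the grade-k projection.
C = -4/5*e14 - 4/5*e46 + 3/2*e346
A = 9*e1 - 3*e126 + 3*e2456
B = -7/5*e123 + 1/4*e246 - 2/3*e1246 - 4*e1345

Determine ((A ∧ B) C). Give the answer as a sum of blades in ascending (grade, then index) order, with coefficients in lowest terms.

step 1: 9/4*e1246
step 2: -9/5*e12 - 9/5*e26 + 27/8*e123
Answer: -9/5*e12 - 9/5*e26 + 27/8*e123


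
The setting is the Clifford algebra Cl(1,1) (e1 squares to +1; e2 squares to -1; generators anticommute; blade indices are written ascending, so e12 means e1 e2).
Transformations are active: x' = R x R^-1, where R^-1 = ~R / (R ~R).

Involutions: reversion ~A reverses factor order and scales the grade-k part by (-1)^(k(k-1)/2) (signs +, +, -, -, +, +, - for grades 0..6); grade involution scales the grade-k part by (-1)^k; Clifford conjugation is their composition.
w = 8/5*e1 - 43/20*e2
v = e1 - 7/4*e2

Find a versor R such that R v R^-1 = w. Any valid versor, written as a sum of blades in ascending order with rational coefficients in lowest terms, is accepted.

Since q(v) = q(w) = -33/16, the sum R = v + w = 13/5*e1 - 39/10*e2 does the job whenever invertible.
Answer: 13/5*e1 - 39/10*e2


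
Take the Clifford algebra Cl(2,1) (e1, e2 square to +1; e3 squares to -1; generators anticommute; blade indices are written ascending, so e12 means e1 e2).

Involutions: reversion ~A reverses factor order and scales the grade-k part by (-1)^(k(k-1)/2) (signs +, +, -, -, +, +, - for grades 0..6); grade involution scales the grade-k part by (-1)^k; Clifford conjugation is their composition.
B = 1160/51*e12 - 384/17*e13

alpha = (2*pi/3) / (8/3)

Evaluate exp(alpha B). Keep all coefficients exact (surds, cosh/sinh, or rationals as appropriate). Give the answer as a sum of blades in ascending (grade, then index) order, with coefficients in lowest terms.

B^2 term by term: the squares give (1160/51)^2*(e12)^2 + (-384/17)^2*(e13)^2 = 1345600/2601*(-1) + 147456/289*(+1) = -64/9 (each basis 2-blade squares to minus the product of its generators' squares); cross terms between blades sharing an index anticommute and cancel. So B^2 = -64/9.
B^2 = -64/9 — a negative square means the series sums to a rotation: l = 8/3, alpha*l = 2*pi/3, so exp(alpha B) = cos(2*pi/3) + (sin(2*pi/3)/(8/3))*B = -1/2 + (3*sqrt(3)/16)*B.
Answer: -1/2 + 145*sqrt(3)/34*e12 - 72*sqrt(3)/17*e13


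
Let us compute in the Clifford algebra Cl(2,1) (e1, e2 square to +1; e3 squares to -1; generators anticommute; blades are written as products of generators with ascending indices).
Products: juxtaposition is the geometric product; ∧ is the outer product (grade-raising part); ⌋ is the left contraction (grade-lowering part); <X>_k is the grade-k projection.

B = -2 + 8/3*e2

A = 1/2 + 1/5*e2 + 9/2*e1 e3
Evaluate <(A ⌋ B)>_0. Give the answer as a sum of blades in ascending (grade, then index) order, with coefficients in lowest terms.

step 1: -7/15 + 4/3*e2
step 2: -7/15
Answer: -7/15


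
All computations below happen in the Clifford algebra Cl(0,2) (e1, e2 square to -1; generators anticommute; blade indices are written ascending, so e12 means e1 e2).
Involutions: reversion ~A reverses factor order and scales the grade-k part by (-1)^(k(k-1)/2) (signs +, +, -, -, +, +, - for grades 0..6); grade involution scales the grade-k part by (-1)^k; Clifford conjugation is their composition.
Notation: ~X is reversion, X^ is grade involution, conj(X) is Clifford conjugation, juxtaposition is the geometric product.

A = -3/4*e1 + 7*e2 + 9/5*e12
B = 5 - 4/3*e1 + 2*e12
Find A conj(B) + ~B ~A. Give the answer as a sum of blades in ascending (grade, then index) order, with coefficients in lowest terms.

first term: 23/5 - 71/4*e1 + 359/10*e2 - 1/3*e12
second term: -23/5 + 41/4*e1 + 341/10*e2 - 55/3*e12
Answer: -15/2*e1 + 70*e2 - 56/3*e12


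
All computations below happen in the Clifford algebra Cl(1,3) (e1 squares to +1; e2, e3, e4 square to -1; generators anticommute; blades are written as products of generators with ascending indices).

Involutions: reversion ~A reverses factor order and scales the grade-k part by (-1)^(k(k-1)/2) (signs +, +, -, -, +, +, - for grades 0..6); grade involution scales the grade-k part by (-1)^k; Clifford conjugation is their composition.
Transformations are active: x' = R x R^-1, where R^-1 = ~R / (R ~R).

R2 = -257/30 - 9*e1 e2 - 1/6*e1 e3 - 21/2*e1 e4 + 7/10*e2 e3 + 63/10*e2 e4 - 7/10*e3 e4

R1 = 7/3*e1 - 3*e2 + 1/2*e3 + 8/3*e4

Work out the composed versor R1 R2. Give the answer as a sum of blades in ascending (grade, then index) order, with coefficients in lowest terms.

Distribute over the terms of R1 (each basis-blade product reordered to ascending indices, repeated generators contracted through their squares):
(7/3*e1) R2 = -1799/90*e1 - 21*e2 - 7/18*e3 - 49/2*e4 + 49/30*e1 e2 e3 + 147/10*e1 e2 e4 - 49/30*e1 e3 e4
(-3*e2) R2 = 27*e1 + 257/10*e2 + 21/10*e3 + 189/10*e4 - 1/2*e1 e2 e3 - 63/2*e1 e2 e4 + 21/10*e2 e3 e4
(1/2*e3) R2 = -1/12*e1 + 7/20*e2 - 257/60*e3 + 7/20*e4 - 9/2*e1 e2 e3 + 21/4*e1 e3 e4 - 63/20*e2 e3 e4
(8/3*e4) R2 = -28*e1 + 84/5*e2 - 28/15*e3 - 1028/45*e4 - 24*e1 e2 e4 - 4/9*e1 e3 e4 + 28/15*e2 e3 e4
Summing the partial products and collecting blades:
Answer: -3793/180*e1 + 437/20*e2 - 799/180*e3 - 5057/180*e4 - 101/30*e1 e2 e3 - 204/5*e1 e2 e4 + 571/180*e1 e3 e4 + 49/60*e2 e3 e4


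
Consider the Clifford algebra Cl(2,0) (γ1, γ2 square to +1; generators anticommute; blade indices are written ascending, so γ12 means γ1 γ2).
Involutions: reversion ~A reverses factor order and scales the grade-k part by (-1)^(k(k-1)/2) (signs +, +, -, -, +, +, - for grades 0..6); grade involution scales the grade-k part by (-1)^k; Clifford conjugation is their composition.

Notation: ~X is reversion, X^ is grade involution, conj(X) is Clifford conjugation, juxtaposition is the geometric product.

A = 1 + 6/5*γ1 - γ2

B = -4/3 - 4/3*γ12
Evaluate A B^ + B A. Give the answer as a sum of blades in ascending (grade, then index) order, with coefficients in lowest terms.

first term: -4/3 - 44/15*γ1 - 4/15*γ2 - 4/3*γ12
second term: -4/3 - 4/15*γ1 + 44/15*γ2 - 4/3*γ12
Answer: -8/3 - 16/5*γ1 + 8/3*γ2 - 8/3*γ12


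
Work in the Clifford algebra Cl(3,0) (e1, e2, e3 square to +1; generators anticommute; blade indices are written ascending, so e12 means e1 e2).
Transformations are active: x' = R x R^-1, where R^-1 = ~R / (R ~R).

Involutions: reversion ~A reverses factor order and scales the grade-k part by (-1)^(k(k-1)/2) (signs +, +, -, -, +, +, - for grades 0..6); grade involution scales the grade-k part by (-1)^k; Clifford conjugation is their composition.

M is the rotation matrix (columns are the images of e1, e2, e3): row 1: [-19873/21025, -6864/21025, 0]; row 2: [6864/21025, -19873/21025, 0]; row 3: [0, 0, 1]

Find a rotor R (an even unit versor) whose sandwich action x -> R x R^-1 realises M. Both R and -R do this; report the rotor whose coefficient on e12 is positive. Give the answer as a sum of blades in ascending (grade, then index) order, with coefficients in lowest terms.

Method: write R = a + b12*e12 + b13*e13 + b23*e23 with a^2 + b12^2 + b13^2 + b23^2 = 1 (so R^-1 = ~R). Expanding the columns R e_j ~R gives tr M = 4a^2 - 1 and, from the antisymmetric part, M21 - M12 = -4a*b12, M13 - M31 = 4a*b13, M32 - M23 = -4a*b23.
Here tr M = -18721/21025, so a^2 = (1 + tr M)/4 = 576/21025 and a = ±24/145. Taking a = 24/145: M21 - M12 = 13728/21025, M13 - M31 = 0, M32 - M23 = 0, giving b12 = -143/145, b13 = 0, b23 = 0, i.e. R = 24/145 - 143/145*e12.
Its e12 coefficient is negative, so report the other preimage -R.
Answer: -24/145 + 143/145*e12. Uniqueness: Spin(3) -> SO(3) maps R and -R to the same rotation of trace -18721/21025; fixing the sign of the e12 coefficient removes the ambiguity.


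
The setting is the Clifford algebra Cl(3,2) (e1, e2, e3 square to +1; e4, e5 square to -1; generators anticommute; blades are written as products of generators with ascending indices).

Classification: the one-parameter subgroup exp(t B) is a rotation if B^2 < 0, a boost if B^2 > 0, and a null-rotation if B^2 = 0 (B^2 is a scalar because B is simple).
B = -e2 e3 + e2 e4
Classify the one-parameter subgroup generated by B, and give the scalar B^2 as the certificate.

B^2 term by term: the squares give (-1)^2*(e2 e3)^2 + (1)^2*(e2 e4)^2 = 1*(-1) + 1*(+1) = 0 (each basis 2-blade squares to minus the product of its generators' squares); cross terms between blades sharing an index anticommute and cancel. So B^2 = 0.
Answer: null-rotation, certificate B^2 = 0. No conjugation can change B^2 = 0; the sign gives the class.


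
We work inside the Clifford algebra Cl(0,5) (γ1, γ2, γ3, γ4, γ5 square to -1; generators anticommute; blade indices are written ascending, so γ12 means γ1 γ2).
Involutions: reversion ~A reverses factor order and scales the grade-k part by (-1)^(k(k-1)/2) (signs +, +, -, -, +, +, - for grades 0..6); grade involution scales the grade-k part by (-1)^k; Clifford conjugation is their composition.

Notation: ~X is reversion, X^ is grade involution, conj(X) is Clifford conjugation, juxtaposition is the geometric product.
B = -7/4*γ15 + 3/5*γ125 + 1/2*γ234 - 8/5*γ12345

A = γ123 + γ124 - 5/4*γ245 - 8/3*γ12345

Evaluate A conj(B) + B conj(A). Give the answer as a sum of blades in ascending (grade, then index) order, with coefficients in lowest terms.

first term: 64/15 + 5/2*γ13 + 1/4*γ14 + 4/3*γ15 - 8/5*γ34 - 63/40*γ35 + γ45 - 35/16*γ124 - 14/3*γ234 - 7/4*γ235 - 7/4*γ245
second term: 64/15 - 5/2*γ13 - 1/4*γ14 - 4/3*γ15 + 8/5*γ34 + 63/40*γ35 - γ45 - 35/16*γ124 - 14/3*γ234 - 7/4*γ235 - 7/4*γ245
Answer: 128/15 - 35/8*γ124 - 28/3*γ234 - 7/2*γ235 - 7/2*γ245


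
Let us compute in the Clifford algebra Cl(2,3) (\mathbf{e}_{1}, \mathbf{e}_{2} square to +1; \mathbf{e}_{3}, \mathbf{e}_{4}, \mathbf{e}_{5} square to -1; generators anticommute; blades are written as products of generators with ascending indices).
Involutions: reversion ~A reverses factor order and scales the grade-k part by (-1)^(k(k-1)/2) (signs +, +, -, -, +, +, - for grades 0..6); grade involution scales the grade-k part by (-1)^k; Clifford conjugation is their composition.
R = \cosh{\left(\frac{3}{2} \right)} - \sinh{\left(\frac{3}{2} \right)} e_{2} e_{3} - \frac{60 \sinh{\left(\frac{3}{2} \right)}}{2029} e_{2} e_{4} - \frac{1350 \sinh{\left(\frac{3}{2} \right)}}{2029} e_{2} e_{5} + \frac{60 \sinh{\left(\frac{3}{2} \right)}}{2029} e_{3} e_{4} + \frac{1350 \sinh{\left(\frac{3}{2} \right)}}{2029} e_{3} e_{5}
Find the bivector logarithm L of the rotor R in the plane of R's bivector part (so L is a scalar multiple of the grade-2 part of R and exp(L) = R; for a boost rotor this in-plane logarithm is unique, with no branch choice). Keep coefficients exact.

The scalar part of R is \cosh{\left(\frac{3}{2} \right)}, giving the rapidity magnitude (cosh is even); the bivector part supplies orientation, its quotient by sinh of the rapidity is the plane, and L = rapidity * plane — unique in that plane, since flipping both signs leaves L unchanged.
Concretely: cosh(rapidity) = \cosh{\left(\frac{3}{2} \right)} gives rapidity = ±\frac{3}{2}, and since rapidity/sinh(rapidity) is even the sign is immaterial: L = (rapidity/sinh(rapidity)) * <R>_2 = (\frac{3}{2 \sinh{\left(\frac{3}{2} \right)}}) * <R>_2.
Answer: - \frac{3}{2} e_{2} e_{3} - \frac{90}{2029} e_{2} e_{4} - \frac{2025}{2029} e_{2} e_{5} + \frac{90}{2029} e_{3} e_{4} + \frac{2025}{2029} e_{3} e_{5}


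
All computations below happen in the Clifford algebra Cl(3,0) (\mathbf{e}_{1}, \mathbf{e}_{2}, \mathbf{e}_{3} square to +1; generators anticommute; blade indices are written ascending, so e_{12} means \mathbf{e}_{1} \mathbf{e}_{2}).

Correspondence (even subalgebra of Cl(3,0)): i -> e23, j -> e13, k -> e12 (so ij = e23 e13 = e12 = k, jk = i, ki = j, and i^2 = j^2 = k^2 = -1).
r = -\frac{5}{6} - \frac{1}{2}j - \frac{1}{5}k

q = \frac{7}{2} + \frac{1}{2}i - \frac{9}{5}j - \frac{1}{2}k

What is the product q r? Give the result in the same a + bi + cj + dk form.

In blades: q = \frac{7}{2} - \frac{1}{2} e_{12} - \frac{9}{5} e_{13} + \frac{1}{2} e_{23}, r = -\frac{5}{6} - \frac{1}{5} e_{12} - \frac{1}{2} e_{13}.
Distribute q over r term by term (generator squares from the signature, products reordered to ascending indices): (\frac{7}{2})*r = -\frac{35}{12} - \frac{7}{10} e_{12} - \frac{7}{4} e_{13}; (-\frac{1}{2} e_{12})*r = -\frac{1}{10} + \frac{5}{12} e_{12} - \frac{1}{4} e_{23}; (-\frac{9}{5} e_{13})*r = -\frac{9}{10} + \frac{3}{2} e_{13} + \frac{9}{25} e_{23}; (\frac{1}{2} e_{23})*r = -\frac{1}{4} e_{12} + \frac{1}{10} e_{13} - \frac{5}{12} e_{23}.
Sum: -\frac{47}{12} - \frac{8}{15} e_{12} - \frac{3}{20} e_{13} - \frac{23}{75} e_{23}; translating back through the correspondence:
Answer: -\frac{47}{12} - \frac{23}{75}i - \frac{3}{20}j - \frac{8}{15}k


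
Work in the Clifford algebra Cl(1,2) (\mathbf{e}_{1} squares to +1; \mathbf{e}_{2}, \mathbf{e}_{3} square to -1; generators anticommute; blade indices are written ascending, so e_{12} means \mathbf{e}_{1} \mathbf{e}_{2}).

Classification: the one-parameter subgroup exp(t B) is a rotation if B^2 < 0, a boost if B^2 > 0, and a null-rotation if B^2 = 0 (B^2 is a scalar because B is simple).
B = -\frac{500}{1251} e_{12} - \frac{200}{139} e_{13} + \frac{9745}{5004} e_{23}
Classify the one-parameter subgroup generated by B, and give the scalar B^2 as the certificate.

B^2 term by term: the squares give (-\frac{500}{1251})^2*(e_{12})^2 + (-\frac{200}{139})^2*(e_{13})^2 + (\frac{9745}{5004})^2*(e_{23})^2 = \frac{250000}{1565001}*(+1) + \frac{40000}{19321}*(+1) + \frac{94965025}{25040016}*(-1) = -\frac{25}{16} (each basis 2-blade squares to minus the product of its generators' squares); cross terms between blades sharing an index anticommute and cancel. So B^2 = -\frac{25}{16}.
Answer: rotation, certificate B^2 = -\frac{25}{16}. The invariant at work: B^2 = -\frac{25}{16} is unchanged by conjugation, hence its sign classifies the subgroup whatever basis B is written in.


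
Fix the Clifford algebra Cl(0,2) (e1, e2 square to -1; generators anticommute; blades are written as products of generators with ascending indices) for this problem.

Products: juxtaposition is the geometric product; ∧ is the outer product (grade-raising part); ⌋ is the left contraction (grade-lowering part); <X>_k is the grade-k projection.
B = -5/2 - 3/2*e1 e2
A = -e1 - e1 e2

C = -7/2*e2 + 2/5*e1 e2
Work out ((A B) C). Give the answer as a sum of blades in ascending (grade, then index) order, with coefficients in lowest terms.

step 1: -3/2 + 5/2*e1 - 3/2*e2 + 5/2*e1 e2
step 2: -25/4 + 163/20*e1 + 17/4*e2 - 187/20*e1 e2
Answer: -25/4 + 163/20*e1 + 17/4*e2 - 187/20*e1 e2


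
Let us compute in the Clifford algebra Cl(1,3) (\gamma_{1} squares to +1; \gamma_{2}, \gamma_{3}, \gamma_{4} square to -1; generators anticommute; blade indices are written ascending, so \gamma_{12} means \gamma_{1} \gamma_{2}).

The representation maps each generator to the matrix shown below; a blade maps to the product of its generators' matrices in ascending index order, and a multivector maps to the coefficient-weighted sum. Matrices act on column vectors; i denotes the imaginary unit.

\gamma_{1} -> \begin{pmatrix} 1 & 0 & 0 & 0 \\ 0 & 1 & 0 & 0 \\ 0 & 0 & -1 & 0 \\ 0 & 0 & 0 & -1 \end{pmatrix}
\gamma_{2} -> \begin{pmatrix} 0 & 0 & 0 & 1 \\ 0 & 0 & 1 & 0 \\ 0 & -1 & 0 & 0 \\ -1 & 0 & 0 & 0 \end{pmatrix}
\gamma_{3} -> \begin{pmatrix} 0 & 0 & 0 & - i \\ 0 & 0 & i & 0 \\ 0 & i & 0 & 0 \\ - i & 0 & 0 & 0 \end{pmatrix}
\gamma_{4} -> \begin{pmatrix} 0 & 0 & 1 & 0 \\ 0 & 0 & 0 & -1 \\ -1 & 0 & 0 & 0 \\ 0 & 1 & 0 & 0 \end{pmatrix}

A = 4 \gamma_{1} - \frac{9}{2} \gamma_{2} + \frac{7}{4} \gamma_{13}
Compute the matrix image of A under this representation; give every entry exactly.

Bivector images (products of the table entries): rho(\gamma_{13}) = rho(\gamma_{1})rho(\gamma_{3}) = \begin{pmatrix} 0 & 0 & 0 & - i \\ 0 & 0 & i & 0 \\ 0 & - i & 0 & 0 \\ i & 0 & 0 & 0 \end{pmatrix}.
M = (4)*rho(\gamma_{1}) + (-\frac{9}{2})*rho(\gamma_{2}) + (\frac{7}{4})*rho(\gamma_{13}), summed entrywise:
Answer: \begin{pmatrix} 4 & 0 & 0 & - \frac{9}{2} - \frac{7 i}{4} \\ 0 & 4 & - \frac{9}{2} + \frac{7 i}{4} & 0 \\ 0 & \frac{9}{2} - \frac{7 i}{4} & -4 & 0 \\ \frac{9}{2} + \frac{7 i}{4} & 0 & 0 & -4 \end{pmatrix}


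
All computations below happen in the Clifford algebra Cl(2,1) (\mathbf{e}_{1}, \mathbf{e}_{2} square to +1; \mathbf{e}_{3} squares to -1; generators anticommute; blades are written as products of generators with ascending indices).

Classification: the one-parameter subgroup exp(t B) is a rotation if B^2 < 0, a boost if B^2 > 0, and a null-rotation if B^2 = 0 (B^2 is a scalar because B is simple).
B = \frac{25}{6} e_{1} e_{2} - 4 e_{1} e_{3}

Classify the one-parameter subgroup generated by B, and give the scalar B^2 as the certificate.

B^2 term by term: the squares give (\frac{25}{6})^2*(e_{1} e_{2})^2 + (-4)^2*(e_{1} e_{3})^2 = \frac{625}{36}*(-1) + 16*(+1) = -\frac{49}{36} (each basis 2-blade squares to minus the product of its generators' squares); cross terms between blades sharing an index anticommute and cancel. So B^2 = -\frac{49}{36}.
Answer: rotation, certificate B^2 = -\frac{49}{36}. Because -\frac{49}{36} is invariant under every versor sandwich, the classification follows from its sign alone.


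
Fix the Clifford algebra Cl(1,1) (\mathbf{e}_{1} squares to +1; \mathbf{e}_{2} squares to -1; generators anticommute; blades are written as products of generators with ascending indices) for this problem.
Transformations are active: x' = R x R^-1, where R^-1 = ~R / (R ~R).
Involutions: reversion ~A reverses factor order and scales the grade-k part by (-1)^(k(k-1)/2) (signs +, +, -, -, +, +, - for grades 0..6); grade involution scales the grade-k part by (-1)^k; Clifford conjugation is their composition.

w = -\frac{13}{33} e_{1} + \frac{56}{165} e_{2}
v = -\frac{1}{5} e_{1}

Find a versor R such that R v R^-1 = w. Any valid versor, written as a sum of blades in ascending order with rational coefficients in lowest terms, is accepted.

Take R = v + w = -\frac{98}{165} e_{1} + \frac{56}{165} e_{2}. Because q(v) = q(w) = \frac{1}{25}, conjugation by R sends v exactly to w.
Answer: -\frac{98}{165} e_{1} + \frac{56}{165} e_{2}


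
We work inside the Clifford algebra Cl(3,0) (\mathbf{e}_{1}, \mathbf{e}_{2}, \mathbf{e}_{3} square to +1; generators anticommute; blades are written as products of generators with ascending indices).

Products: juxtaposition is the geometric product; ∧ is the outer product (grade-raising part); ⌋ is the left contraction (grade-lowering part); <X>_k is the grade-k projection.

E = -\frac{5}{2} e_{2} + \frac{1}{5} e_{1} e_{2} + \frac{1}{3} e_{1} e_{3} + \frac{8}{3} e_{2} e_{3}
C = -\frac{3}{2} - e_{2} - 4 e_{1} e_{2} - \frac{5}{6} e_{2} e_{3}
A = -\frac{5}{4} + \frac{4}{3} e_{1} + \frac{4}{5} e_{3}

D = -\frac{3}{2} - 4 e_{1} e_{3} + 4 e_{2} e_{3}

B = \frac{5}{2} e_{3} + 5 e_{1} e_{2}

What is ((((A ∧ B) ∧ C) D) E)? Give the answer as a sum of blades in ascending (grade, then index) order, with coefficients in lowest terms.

step 1: -\frac{25}{8} e_{3} - \frac{25}{4} e_{1} e_{2} + \frac{10}{3} e_{1} e_{3} + 4 e_{1} e_{2} e_{3}
step 2: \frac{75}{16} e_{3} + \frac{75}{8} e_{1} e_{2} - 5 e_{1} e_{3} - \frac{25}{8} e_{2} e_{3} + \frac{59}{6} e_{1} e_{2} e_{3}
step 3: -\frac{15}{2} - \frac{247}{12} e_{1} - \frac{697}{12} e_{2} - \frac{225}{32} e_{3} + \frac{295}{16} e_{1} e_{2} + 45 e_{1} e_{3} + \frac{675}{16} e_{2} e_{3} - \frac{59}{4} e_{1} e_{2} e_{3}
step 4: \frac{673}{48} + \frac{36}{5} e_{1} + \frac{427}{15} e_{2} - \frac{8533}{160} e_{3} - \frac{2687}{48} e_{1} e_{2} + \frac{65}{48} e_{1} e_{3} - \frac{6667}{192} e_{2} e_{3} + \frac{21763}{288} e_{1} e_{2} e_{3}
Answer: \frac{673}{48} + \frac{36}{5} e_{1} + \frac{427}{15} e_{2} - \frac{8533}{160} e_{3} - \frac{2687}{48} e_{1} e_{2} + \frac{65}{48} e_{1} e_{3} - \frac{6667}{192} e_{2} e_{3} + \frac{21763}{288} e_{1} e_{2} e_{3}


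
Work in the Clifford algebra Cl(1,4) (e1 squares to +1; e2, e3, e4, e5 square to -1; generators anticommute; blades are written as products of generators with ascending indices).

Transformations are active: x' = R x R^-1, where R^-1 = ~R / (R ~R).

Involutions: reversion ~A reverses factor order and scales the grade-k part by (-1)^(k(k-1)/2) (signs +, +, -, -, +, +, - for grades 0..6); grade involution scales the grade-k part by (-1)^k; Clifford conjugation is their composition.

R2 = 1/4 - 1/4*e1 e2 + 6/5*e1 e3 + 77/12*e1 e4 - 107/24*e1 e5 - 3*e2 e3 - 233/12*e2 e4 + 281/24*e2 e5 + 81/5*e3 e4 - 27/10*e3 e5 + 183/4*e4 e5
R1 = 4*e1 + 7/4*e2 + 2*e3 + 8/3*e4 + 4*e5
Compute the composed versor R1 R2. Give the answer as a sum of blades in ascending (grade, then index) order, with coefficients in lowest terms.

Distribute over the terms of R1 (each basis-blade product reordered to ascending indices, repeated generators contracted through their squares):
(4*e1) R2 = e1 - e2 + 24/5*e3 + 77/3*e4 - 107/6*e5 - 12*e1 e2 e3 - 233/3*e1 e2 e4 + 281/6*e1 e2 e5 + 324/5*e1 e3 e4 - 54/5*e1 e3 e5 + 183*e1 e4 e5
(7/4*e2) R2 = -7/16*e1 + 7/16*e2 + 21/4*e3 + 1631/48*e4 - 1967/96*e5 - 21/10*e1 e2 e3 - 539/48*e1 e2 e4 + 749/96*e1 e2 e5 + 567/20*e2 e3 e4 - 189/40*e2 e3 e5 + 1281/16*e2 e4 e5
(2*e3) R2 = 12/5*e1 - 6*e2 + 1/2*e3 - 162/5*e4 + 27/5*e5 - 1/2*e1 e2 e3 - 77/6*e1 e3 e4 + 107/12*e1 e3 e5 + 233/6*e2 e3 e4 - 281/12*e2 e3 e5 + 183/2*e3 e4 e5
(8/3*e4) R2 = 154/9*e1 - 466/9*e2 + 216/5*e3 + 2/3*e4 - 122*e5 - 2/3*e1 e2 e4 + 16/5*e1 e3 e4 + 107/9*e1 e4 e5 - 8*e2 e3 e4 - 281/9*e2 e4 e5 + 36/5*e3 e4 e5
(4*e5) R2 = -107/6*e1 + 281/6*e2 - 54/5*e3 + 183*e4 + e5 - e1 e2 e5 + 24/5*e1 e3 e5 + 77/3*e1 e4 e5 - 12*e2 e3 e5 - 233/3*e2 e4 e5 + 324/5*e3 e4 e5
Summing the partial products and collecting blades:
Answer: 1613/720*e1 - 1657/144*e2 + 859/20*e3 + 16873/80*e4 - 73883/480*e5 - 73/5*e1 e2 e3 - 1433/16*e1 e2 e4 + 5149/96*e1 e2 e5 + 331/6*e1 e3 e4 + 35/12*e1 e3 e5 + 1985/9*e1 e4 e5 + 3551/60*e2 e3 e4 - 4817/120*e2 e3 e5 - 4151/144*e2 e4 e5 + 327/2*e3 e4 e5


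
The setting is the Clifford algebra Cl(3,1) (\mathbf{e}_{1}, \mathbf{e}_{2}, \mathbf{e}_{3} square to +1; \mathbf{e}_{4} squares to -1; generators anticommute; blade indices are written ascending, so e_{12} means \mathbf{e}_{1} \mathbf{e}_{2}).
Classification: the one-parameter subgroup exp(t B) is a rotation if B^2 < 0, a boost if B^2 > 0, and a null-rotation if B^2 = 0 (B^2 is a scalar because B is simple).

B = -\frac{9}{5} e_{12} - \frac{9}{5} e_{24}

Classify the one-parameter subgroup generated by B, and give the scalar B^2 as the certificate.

B^2 term by term: the squares give (-\frac{9}{5})^2*(e_{12})^2 + (-\frac{9}{5})^2*(e_{24})^2 = \frac{81}{25}*(-1) + \frac{81}{25}*(+1) = 0 (each basis 2-blade squares to minus the product of its generators' squares); cross terms between blades sharing an index anticommute and cancel. So B^2 = 0.
Answer: null-rotation, certificate B^2 = 0. One invariant decides it: the square 0 survives every conjugation, and its sign is exactly the classification.


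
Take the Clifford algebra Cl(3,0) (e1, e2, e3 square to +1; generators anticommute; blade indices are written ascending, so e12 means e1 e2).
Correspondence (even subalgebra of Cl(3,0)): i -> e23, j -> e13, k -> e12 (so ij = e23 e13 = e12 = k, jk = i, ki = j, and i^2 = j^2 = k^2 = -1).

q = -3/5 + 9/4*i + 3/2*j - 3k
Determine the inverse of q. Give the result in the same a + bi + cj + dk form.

In blades: q = -3/5 - 3*e12 + 3/2*e13 + 9/4*e23.
With qbar = -3/5 + 3*e12 - 3/2*e13 - 9/4*e23 (scalar fixed, mapped units negated), q qbar = 6669/400 (the sum of squared coefficients), so q^-1 = qbar / (6669/400) = -80/2223 + 400/2223*e12 - 200/2223*e13 - 100/741*e23; translating back:
Answer: -80/2223 - 100/741*i - 200/2223*j + 400/2223*k


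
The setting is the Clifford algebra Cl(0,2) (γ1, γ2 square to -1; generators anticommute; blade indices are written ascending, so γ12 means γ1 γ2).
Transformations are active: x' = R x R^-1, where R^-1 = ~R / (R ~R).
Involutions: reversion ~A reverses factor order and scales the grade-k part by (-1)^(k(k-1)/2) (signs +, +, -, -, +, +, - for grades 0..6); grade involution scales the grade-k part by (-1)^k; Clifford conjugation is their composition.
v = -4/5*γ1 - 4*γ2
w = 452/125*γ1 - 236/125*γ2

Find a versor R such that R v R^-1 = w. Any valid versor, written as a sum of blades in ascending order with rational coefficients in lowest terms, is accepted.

Sketch: the shared square -416/25 makes R = v + w = 352/125*γ1 - 736/125*γ2 the natural versor; its sandwich fixes that direction, negates (v - w)/2, and sends v to w.
Answer: 352/125*γ1 - 736/125*γ2


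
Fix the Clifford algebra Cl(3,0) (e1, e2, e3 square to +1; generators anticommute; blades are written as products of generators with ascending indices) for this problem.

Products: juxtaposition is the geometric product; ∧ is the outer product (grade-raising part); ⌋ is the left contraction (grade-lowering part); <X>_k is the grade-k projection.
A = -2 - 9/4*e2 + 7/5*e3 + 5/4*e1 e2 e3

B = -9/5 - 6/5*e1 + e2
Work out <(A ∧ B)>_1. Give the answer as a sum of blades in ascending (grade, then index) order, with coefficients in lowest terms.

step 1: 18/5 + 12/5*e1 + 41/20*e2 - 63/25*e3 - 27/10*e1 e2 + 42/25*e1 e3 - 7/5*e2 e3 - 9/4*e1 e2 e3
step 2: 12/5*e1 + 41/20*e2 - 63/25*e3
Answer: 12/5*e1 + 41/20*e2 - 63/25*e3


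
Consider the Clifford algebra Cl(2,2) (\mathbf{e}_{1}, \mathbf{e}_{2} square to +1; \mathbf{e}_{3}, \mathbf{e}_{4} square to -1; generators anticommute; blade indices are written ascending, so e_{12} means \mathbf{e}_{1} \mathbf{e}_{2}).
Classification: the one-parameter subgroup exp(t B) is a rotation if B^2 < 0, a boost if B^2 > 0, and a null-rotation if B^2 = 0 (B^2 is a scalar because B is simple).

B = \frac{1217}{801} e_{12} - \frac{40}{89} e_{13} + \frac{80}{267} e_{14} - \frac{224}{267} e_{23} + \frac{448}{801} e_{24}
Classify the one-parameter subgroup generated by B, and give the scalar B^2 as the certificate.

B^2 term by term: the squares give (\frac{1217}{801})^2*(e_{12})^2 + (-\frac{40}{89})^2*(e_{13})^2 + (\frac{80}{267})^2*(e_{14})^2 + (-\frac{224}{267})^2*(e_{23})^2 + (\frac{448}{801})^2*(e_{24})^2 = \frac{1481089}{641601}*(-1) + \frac{1600}{7921}*(+1) + \frac{6400}{71289}*(+1) + \frac{50176}{71289}*(+1) + \frac{200704}{641601}*(+1) = -1 (each basis 2-blade squares to minus the product of its generators' squares); cross terms between blades sharing an index anticommute and cancel; the commuting (index-disjoint) pairs give grade-4 terms 2*c*c'*(blade product), which cancel blade by blade — e_{1234}: \frac{35840}{71289} - \frac{35840}{71289} = 0 — confirming B is simple. So B^2 = -1.
Answer: rotation, certificate B^2 = -1. Certificate logic: -1 is a conjugation-invariant scalar, so its sign fixes rotation versus boost versus null-rotation outright.
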